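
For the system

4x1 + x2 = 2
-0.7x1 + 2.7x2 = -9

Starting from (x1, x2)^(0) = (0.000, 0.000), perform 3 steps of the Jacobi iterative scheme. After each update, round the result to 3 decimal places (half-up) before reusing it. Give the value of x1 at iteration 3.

1.301

Iteration 1:
  x1 = (2 - (1)·0.000) / (4) = 0.500
  x2 = (-9 - (-0.7)·0.000) / (2.7) = -3.333
Iteration 2:
  x1 = (2 - (1)·-3.333) / (4) = 1.333
  x2 = (-9 - (-0.7)·0.500) / (2.7) = -3.204
Iteration 3:
  x1 = (2 - (1)·-3.204) / (4) = 1.301
  x2 = (-9 - (-0.7)·1.333) / (2.7) = -2.988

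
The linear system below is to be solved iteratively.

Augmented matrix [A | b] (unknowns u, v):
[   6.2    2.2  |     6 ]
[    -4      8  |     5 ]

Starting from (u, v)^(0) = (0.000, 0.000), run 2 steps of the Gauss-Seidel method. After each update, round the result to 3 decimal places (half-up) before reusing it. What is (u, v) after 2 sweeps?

Iteration 1:
  u = (6 - (2.2)·0.000) / (6.2) = 0.968
  v = (5 - (-4)·0.968) / (8) = 1.109
Iteration 2:
  u = (6 - (2.2)·1.109) / (6.2) = 0.574
  v = (5 - (-4)·0.574) / (8) = 0.912

(0.574, 0.912)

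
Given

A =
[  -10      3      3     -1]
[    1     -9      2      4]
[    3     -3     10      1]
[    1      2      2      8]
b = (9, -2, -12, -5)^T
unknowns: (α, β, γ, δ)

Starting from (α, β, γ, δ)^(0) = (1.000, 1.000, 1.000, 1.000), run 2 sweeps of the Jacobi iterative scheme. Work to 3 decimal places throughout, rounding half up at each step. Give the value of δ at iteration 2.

-0.500

Iteration 1:
  α = (9 - (3)·1.000 - (3)·1.000 - (-1)·1.000) / (-10) = -0.400
  β = (-2 - (1)·1.000 - (2)·1.000 - (4)·1.000) / (-9) = 1.000
  γ = (-12 - (3)·1.000 - (-3)·1.000 - (1)·1.000) / (10) = -1.300
  δ = (-5 - (1)·1.000 - (2)·1.000 - (2)·1.000) / (8) = -1.250
Iteration 2:
  α = (9 - (3)·1.000 - (3)·-1.300 - (-1)·-1.250) / (-10) = -0.865
  β = (-2 - (1)·-0.400 - (2)·-1.300 - (4)·-1.250) / (-9) = -0.667
  γ = (-12 - (3)·-0.400 - (-3)·1.000 - (1)·-1.250) / (10) = -0.655
  δ = (-5 - (1)·-0.400 - (2)·1.000 - (2)·-1.300) / (8) = -0.500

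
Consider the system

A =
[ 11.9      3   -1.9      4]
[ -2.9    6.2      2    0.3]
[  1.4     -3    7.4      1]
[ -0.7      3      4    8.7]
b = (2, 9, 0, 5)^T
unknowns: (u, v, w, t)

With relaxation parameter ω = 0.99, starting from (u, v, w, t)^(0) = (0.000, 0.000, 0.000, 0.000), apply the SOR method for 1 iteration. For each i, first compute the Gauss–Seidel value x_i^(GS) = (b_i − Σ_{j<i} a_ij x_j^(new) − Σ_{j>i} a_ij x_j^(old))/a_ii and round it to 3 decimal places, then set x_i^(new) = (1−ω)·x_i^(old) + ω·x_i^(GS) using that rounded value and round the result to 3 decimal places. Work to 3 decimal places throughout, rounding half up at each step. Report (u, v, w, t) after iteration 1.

(0.166, 1.514, 0.576, -0.197)

Iteration 1:
  u: GS value = (2 - (3)·0.000 - (-1.9)·0.000 - (4)·0.000) / (11.9) = 0.168;  u ← (1−ω)·0.000 + ω·0.168 = 0.166
  v: GS value = (9 - (-2.9)·0.166 - (2)·0.000 - (0.3)·0.000) / (6.2) = 1.529;  v ← (1−ω)·0.000 + ω·1.529 = 1.514
  w: GS value = (0 - (1.4)·0.166 - (-3)·1.514 - (1)·0.000) / (7.4) = 0.582;  w ← (1−ω)·0.000 + ω·0.582 = 0.576
  t: GS value = (5 - (-0.7)·0.166 - (3)·1.514 - (4)·0.576) / (8.7) = -0.199;  t ← (1−ω)·0.000 + ω·-0.199 = -0.197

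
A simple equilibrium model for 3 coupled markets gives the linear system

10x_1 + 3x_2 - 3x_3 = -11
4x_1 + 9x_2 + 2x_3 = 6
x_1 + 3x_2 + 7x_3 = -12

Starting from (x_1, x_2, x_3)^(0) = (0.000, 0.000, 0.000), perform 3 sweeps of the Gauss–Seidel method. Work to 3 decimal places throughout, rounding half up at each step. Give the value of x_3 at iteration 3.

Iteration 1:
  x_1 = (-11 - (3)·0.000 - (-3)·0.000) / (10) = -1.100
  x_2 = (6 - (4)·-1.100 - (2)·0.000) / (9) = 1.156
  x_3 = (-12 - (1)·-1.100 - (3)·1.156) / (7) = -2.053
Iteration 2:
  x_1 = (-11 - (3)·1.156 - (-3)·-2.053) / (10) = -2.063
  x_2 = (6 - (4)·-2.063 - (2)·-2.053) / (9) = 2.040
  x_3 = (-12 - (1)·-2.063 - (3)·2.040) / (7) = -2.294
Iteration 3:
  x_1 = (-11 - (3)·2.040 - (-3)·-2.294) / (10) = -2.400
  x_2 = (6 - (4)·-2.400 - (2)·-2.294) / (9) = 2.243
  x_3 = (-12 - (1)·-2.400 - (3)·2.243) / (7) = -2.333

-2.333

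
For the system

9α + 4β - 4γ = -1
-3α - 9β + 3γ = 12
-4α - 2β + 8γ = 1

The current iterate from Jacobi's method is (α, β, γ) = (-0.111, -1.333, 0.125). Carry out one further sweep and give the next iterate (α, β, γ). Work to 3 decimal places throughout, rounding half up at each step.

(0.537, -1.255, -0.264)

One sweep:
  α = (-1 - (4)·-1.333 - (-4)·0.125) / (9) = 0.537
  β = (12 - (-3)·-0.111 - (3)·0.125) / (-9) = -1.255
  γ = (1 - (-4)·-0.111 - (-2)·-1.333) / (8) = -0.264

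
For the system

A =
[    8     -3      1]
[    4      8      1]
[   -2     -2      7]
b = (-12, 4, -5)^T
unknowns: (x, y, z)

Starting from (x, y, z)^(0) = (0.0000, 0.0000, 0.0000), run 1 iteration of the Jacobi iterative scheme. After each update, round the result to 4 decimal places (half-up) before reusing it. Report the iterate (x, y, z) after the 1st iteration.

Iteration 1:
  x = (-12 - (-3)·0.0000 - (1)·0.0000) / (8) = -1.5000
  y = (4 - (4)·0.0000 - (1)·0.0000) / (8) = 0.5000
  z = (-5 - (-2)·0.0000 - (-2)·0.0000) / (7) = -0.7143

(-1.5000, 0.5000, -0.7143)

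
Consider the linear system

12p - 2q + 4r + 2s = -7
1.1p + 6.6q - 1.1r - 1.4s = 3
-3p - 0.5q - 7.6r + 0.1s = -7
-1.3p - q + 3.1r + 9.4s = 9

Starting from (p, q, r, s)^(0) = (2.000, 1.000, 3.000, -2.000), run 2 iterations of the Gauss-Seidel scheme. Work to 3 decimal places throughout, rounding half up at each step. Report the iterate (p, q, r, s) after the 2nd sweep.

(-0.967, 0.926, 1.248, 0.511)

Iteration 1:
  p = (-7 - (-2)·1.000 - (4)·3.000 - (2)·-2.000) / (12) = -1.083
  q = (3 - (1.1)·-1.083 - (-1.1)·3.000 - (-1.4)·-2.000) / (6.6) = 0.711
  r = (-7 - (-3)·-1.083 - (-0.5)·0.711 - (0.1)·-2.000) / (-7.6) = 1.275
  s = (9 - (-1.3)·-1.083 - (-1)·0.711 - (3.1)·1.275) / (9.4) = 0.463
Iteration 2:
  p = (-7 - (-2)·0.711 - (4)·1.275 - (2)·0.463) / (12) = -0.967
  q = (3 - (1.1)·-0.967 - (-1.1)·1.275 - (-1.4)·0.463) / (6.6) = 0.926
  r = (-7 - (-3)·-0.967 - (-0.5)·0.926 - (0.1)·0.463) / (-7.6) = 1.248
  s = (9 - (-1.3)·-0.967 - (-1)·0.926 - (3.1)·1.248) / (9.4) = 0.511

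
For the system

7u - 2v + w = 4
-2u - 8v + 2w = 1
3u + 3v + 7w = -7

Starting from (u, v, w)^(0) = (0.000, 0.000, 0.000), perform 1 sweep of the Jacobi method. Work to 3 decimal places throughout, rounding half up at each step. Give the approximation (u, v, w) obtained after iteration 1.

(0.571, -0.125, -1.000)

Iteration 1:
  u = (4 - (-2)·0.000 - (1)·0.000) / (7) = 0.571
  v = (1 - (-2)·0.000 - (2)·0.000) / (-8) = -0.125
  w = (-7 - (3)·0.000 - (3)·0.000) / (7) = -1.000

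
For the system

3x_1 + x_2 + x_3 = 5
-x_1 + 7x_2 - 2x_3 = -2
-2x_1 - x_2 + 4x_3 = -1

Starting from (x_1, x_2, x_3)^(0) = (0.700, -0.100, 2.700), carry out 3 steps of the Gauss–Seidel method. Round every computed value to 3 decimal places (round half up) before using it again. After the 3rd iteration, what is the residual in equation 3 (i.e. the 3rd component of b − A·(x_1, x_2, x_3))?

Iteration 1:
  x_1 = (5 - (1)·-0.100 - (1)·2.700) / (3) = 0.800
  x_2 = (-2 - (-1)·0.800 - (-2)·2.700) / (7) = 0.600
  x_3 = (-1 - (-2)·0.800 - (-1)·0.600) / (4) = 0.300
Iteration 2:
  x_1 = (5 - (1)·0.600 - (1)·0.300) / (3) = 1.367
  x_2 = (-2 - (-1)·1.367 - (-2)·0.300) / (7) = -0.005
  x_3 = (-1 - (-2)·1.367 - (-1)·-0.005) / (4) = 0.432
Iteration 3:
  x_1 = (5 - (1)·-0.005 - (1)·0.432) / (3) = 1.524
  x_2 = (-2 - (-1)·1.524 - (-2)·0.432) / (7) = 0.055
  x_3 = (-1 - (-2)·1.524 - (-1)·0.055) / (4) = 0.526
Residual b − A·x = (-0.153, 0.191, -0.001)

-0.001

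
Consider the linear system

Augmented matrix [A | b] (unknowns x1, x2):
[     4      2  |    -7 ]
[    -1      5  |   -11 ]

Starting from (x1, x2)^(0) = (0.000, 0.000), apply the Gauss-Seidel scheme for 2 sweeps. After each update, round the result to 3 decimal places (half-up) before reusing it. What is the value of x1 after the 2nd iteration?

-0.475

Iteration 1:
  x1 = (-7 - (2)·0.000) / (4) = -1.750
  x2 = (-11 - (-1)·-1.750) / (5) = -2.550
Iteration 2:
  x1 = (-7 - (2)·-2.550) / (4) = -0.475
  x2 = (-11 - (-1)·-0.475) / (5) = -2.295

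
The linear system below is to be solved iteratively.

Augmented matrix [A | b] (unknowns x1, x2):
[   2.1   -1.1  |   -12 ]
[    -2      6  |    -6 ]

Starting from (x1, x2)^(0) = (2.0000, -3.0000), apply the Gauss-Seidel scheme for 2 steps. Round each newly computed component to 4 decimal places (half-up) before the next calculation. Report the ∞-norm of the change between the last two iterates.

Iteration 1:
  x1 = (-12 - (-1.1)·-3.0000) / (2.1) = -7.2857
  x2 = (-6 - (-2)·-7.2857) / (6) = -3.4286
Iteration 2:
  x1 = (-12 - (-1.1)·-3.4286) / (2.1) = -7.5102
  x2 = (-6 - (-2)·-7.5102) / (6) = -3.5034
Change: (-0.2245, -0.0748) → max |·| = 0.2245

0.2245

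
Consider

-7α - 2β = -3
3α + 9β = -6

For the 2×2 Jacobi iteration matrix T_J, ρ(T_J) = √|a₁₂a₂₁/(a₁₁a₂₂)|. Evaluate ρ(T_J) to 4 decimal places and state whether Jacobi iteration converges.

a₁₂a₂₁/(a₁₁a₂₂) = (-2)·(3) / ((-7)·(9)) = 0.095238
ρ = √|0.095238| = √0.095238 = 0.3086
ρ < 1, so Jacobi converges

0.3086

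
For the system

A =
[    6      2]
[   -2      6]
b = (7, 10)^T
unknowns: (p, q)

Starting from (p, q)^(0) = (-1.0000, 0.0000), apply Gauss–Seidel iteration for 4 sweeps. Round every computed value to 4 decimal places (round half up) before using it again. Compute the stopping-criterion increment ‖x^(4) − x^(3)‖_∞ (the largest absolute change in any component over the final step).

Iteration 1:
  p = (7 - (2)·0.0000) / (6) = 1.1667
  q = (10 - (-2)·1.1667) / (6) = 2.0556
Iteration 2:
  p = (7 - (2)·2.0556) / (6) = 0.4815
  q = (10 - (-2)·0.4815) / (6) = 1.8272
Iteration 3:
  p = (7 - (2)·1.8272) / (6) = 0.5576
  q = (10 - (-2)·0.5576) / (6) = 1.8525
Iteration 4:
  p = (7 - (2)·1.8525) / (6) = 0.5492
  q = (10 - (-2)·0.5492) / (6) = 1.8497
Change: (-0.0084, -0.0028) → max |·| = 0.0084

0.0084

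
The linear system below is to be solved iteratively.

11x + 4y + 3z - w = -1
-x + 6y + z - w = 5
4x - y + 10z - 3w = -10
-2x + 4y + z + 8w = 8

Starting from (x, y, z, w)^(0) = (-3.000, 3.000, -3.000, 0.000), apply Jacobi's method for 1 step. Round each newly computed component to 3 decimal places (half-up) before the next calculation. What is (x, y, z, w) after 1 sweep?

(-0.364, 0.833, 0.500, -0.875)

Iteration 1:
  x = (-1 - (4)·3.000 - (3)·-3.000 - (-1)·0.000) / (11) = -0.364
  y = (5 - (-1)·-3.000 - (1)·-3.000 - (-1)·0.000) / (6) = 0.833
  z = (-10 - (4)·-3.000 - (-1)·3.000 - (-3)·0.000) / (10) = 0.500
  w = (8 - (-2)·-3.000 - (4)·3.000 - (1)·-3.000) / (8) = -0.875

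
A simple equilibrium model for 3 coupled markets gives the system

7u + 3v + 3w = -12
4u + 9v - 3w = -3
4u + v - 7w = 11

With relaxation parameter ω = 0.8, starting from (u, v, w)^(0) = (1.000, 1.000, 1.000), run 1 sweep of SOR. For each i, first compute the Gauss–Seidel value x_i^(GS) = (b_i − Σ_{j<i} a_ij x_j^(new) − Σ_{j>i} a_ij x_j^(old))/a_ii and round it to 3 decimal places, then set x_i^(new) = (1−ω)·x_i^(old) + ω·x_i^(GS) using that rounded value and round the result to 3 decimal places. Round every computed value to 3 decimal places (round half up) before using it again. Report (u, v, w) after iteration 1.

(-1.857, 0.860, -1.808)

Iteration 1:
  u: GS value = (-12 - (3)·1.000 - (3)·1.000) / (7) = -2.571;  u ← (1−ω)·1.000 + ω·-2.571 = -1.857
  v: GS value = (-3 - (4)·-1.857 - (-3)·1.000) / (9) = 0.825;  v ← (1−ω)·1.000 + ω·0.825 = 0.860
  w: GS value = (11 - (4)·-1.857 - (1)·0.860) / (-7) = -2.510;  w ← (1−ω)·1.000 + ω·-2.510 = -1.808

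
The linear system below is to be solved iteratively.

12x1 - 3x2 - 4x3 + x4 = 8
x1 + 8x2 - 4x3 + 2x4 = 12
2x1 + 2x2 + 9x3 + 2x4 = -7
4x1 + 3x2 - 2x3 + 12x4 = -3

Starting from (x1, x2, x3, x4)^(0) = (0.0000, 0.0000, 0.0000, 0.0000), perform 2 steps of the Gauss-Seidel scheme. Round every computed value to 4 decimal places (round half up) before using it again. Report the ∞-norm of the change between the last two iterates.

Iteration 1:
  x1 = (8 - (-3)·0.0000 - (-4)·0.0000 - (1)·0.0000) / (12) = 0.6667
  x2 = (12 - (1)·0.6667 - (-4)·0.0000 - (2)·0.0000) / (8) = 1.4167
  x3 = (-7 - (2)·0.6667 - (2)·1.4167 - (2)·0.0000) / (9) = -1.2408
  x4 = (-3 - (4)·0.6667 - (3)·1.4167 - (-2)·-1.2408) / (12) = -1.0332
Iteration 2:
  x1 = (8 - (-3)·1.4167 - (-4)·-1.2408 - (1)·-1.0332) / (12) = 0.6933
  x2 = (12 - (1)·0.6933 - (-4)·-1.2408 - (2)·-1.0332) / (8) = 1.0512
  x3 = (-7 - (2)·0.6933 - (2)·1.0512 - (2)·-1.0332) / (9) = -0.9358
  x4 = (-3 - (4)·0.6933 - (3)·1.0512 - (-2)·-0.9358) / (12) = -0.8999
Change: (0.0266, -0.3655, 0.3050, 0.1333) → max |·| = 0.3655

0.3655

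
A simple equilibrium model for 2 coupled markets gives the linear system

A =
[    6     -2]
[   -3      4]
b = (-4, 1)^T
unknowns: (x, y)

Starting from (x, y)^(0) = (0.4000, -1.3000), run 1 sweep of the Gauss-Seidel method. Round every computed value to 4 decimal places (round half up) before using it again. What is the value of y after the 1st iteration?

Iteration 1:
  x = (-4 - (-2)·-1.3000) / (6) = -1.1000
  y = (1 - (-3)·-1.1000) / (4) = -0.5750

-0.5750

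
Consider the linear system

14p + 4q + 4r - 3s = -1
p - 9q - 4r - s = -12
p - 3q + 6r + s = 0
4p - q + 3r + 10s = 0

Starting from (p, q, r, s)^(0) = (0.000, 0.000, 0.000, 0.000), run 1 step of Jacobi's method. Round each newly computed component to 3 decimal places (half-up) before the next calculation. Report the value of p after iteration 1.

Iteration 1:
  p = (-1 - (4)·0.000 - (4)·0.000 - (-3)·0.000) / (14) = -0.071
  q = (-12 - (1)·0.000 - (-4)·0.000 - (-1)·0.000) / (-9) = 1.333
  r = (0 - (1)·0.000 - (-3)·0.000 - (1)·0.000) / (6) = 0.000
  s = (0 - (4)·0.000 - (-1)·0.000 - (3)·0.000) / (10) = 0.000

-0.071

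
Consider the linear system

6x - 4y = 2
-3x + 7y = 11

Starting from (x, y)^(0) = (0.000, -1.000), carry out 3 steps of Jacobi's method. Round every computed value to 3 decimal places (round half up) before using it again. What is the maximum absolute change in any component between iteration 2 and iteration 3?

Iteration 1:
  x = (2 - (-4)·-1.000) / (6) = -0.333
  y = (11 - (-3)·0.000) / (7) = 1.571
Iteration 2:
  x = (2 - (-4)·1.571) / (6) = 1.381
  y = (11 - (-3)·-0.333) / (7) = 1.429
Iteration 3:
  x = (2 - (-4)·1.429) / (6) = 1.286
  y = (11 - (-3)·1.381) / (7) = 2.163
Change: (-0.095, 0.734) → max |·| = 0.734

0.734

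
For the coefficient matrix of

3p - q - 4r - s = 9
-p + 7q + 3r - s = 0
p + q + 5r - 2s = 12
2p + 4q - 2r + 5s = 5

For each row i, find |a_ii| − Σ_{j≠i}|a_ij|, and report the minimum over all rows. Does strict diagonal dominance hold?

row 1: |3| − (1+4+1) = -3
row 2: |7| − (1+3+1) = 2
row 3: |5| − (1+1+2) = 1
row 4: |5| − (2+4+2) = -3
minimum over rows = -3 → not strictly diagonally dominant

-3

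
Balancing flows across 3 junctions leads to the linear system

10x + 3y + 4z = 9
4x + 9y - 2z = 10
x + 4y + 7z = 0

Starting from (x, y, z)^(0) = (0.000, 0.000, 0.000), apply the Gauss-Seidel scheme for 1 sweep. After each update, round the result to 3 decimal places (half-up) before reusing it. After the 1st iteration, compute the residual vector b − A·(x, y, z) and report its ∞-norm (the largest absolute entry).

Iteration 1:
  x = (9 - (3)·0.000 - (4)·0.000) / (10) = 0.900
  y = (10 - (4)·0.900 - (-2)·0.000) / (9) = 0.711
  z = (0 - (1)·0.900 - (4)·0.711) / (7) = -0.535
Residual b − A·x = (0.007, -1.069, 0.001); ∞-norm = 1.069

1.069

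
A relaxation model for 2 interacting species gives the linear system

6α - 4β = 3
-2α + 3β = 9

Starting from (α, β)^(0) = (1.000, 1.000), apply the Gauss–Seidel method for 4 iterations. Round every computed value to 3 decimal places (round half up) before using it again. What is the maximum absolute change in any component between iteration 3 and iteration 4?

Iteration 1:
  α = (3 - (-4)·1.000) / (6) = 1.167
  β = (9 - (-2)·1.167) / (3) = 3.778
Iteration 2:
  α = (3 - (-4)·3.778) / (6) = 3.019
  β = (9 - (-2)·3.019) / (3) = 5.013
Iteration 3:
  α = (3 - (-4)·5.013) / (6) = 3.842
  β = (9 - (-2)·3.842) / (3) = 5.561
Iteration 4:
  α = (3 - (-4)·5.561) / (6) = 4.207
  β = (9 - (-2)·4.207) / (3) = 5.805
Change: (0.365, 0.244) → max |·| = 0.365

0.365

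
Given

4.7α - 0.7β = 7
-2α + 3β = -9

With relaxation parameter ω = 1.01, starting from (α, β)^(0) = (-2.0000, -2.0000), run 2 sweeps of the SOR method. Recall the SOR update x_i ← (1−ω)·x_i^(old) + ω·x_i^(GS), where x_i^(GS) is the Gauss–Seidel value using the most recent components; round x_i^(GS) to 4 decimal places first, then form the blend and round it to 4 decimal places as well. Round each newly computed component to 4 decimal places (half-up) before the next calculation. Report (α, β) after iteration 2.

Iteration 1:
  α: GS value = (7 - (-0.7)·-2.0000) / (4.7) = 1.1915;  α ← (1−ω)·-2.0000 + ω·1.1915 = 1.2234
  β: GS value = (-9 - (-2)·1.2234) / (3) = -2.1844;  β ← (1−ω)·-2.0000 + ω·-2.1844 = -2.1862
Iteration 2:
  α: GS value = (7 - (-0.7)·-2.1862) / (4.7) = 1.1638;  α ← (1−ω)·1.2234 + ω·1.1638 = 1.1632
  β: GS value = (-9 - (-2)·1.1632) / (3) = -2.2245;  β ← (1−ω)·-2.1862 + ω·-2.2245 = -2.2249

(1.1632, -2.2249)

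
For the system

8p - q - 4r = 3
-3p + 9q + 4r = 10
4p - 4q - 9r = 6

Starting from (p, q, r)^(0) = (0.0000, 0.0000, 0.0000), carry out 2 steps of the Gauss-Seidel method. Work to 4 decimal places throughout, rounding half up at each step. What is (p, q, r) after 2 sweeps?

Iteration 1:
  p = (3 - (-1)·0.0000 - (-4)·0.0000) / (8) = 0.3750
  q = (10 - (-3)·0.3750 - (4)·0.0000) / (9) = 1.2361
  r = (6 - (4)·0.3750 - (-4)·1.2361) / (-9) = -1.0494
Iteration 2:
  p = (3 - (-1)·1.2361 - (-4)·-1.0494) / (8) = 0.0048
  q = (10 - (-3)·0.0048 - (4)·-1.0494) / (9) = 1.5791
  r = (6 - (4)·0.0048 - (-4)·1.5791) / (-9) = -1.3664

(0.0048, 1.5791, -1.3664)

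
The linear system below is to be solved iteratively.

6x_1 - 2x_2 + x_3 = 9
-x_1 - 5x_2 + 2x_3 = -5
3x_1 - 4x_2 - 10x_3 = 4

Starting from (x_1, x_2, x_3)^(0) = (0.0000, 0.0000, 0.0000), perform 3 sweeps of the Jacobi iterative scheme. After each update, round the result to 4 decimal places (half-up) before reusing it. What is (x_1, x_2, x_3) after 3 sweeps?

(1.7383, 0.4800, -0.0460)

Iteration 1:
  x_1 = (9 - (-2)·0.0000 - (1)·0.0000) / (6) = 1.5000
  x_2 = (-5 - (-1)·0.0000 - (2)·0.0000) / (-5) = 1.0000
  x_3 = (4 - (3)·0.0000 - (-4)·0.0000) / (-10) = -0.4000
Iteration 2:
  x_1 = (9 - (-2)·1.0000 - (1)·-0.4000) / (6) = 1.9000
  x_2 = (-5 - (-1)·1.5000 - (2)·-0.4000) / (-5) = 0.5400
  x_3 = (4 - (3)·1.5000 - (-4)·1.0000) / (-10) = -0.3500
Iteration 3:
  x_1 = (9 - (-2)·0.5400 - (1)·-0.3500) / (6) = 1.7383
  x_2 = (-5 - (-1)·1.9000 - (2)·-0.3500) / (-5) = 0.4800
  x_3 = (4 - (3)·1.9000 - (-4)·0.5400) / (-10) = -0.0460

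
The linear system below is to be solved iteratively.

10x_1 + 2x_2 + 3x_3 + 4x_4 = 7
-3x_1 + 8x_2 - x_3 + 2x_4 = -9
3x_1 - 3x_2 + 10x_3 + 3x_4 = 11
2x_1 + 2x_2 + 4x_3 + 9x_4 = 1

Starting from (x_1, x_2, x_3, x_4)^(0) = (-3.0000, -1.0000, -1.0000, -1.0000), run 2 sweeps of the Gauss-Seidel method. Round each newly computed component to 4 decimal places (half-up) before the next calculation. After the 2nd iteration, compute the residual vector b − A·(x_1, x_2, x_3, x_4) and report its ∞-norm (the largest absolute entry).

0.6566

Iteration 1:
  x_1 = (7 - (2)·-1.0000 - (3)·-1.0000 - (4)·-1.0000) / (10) = 1.6000
  x_2 = (-9 - (-3)·1.6000 - (-1)·-1.0000 - (2)·-1.0000) / (8) = -0.4000
  x_3 = (11 - (3)·1.6000 - (-3)·-0.4000 - (3)·-1.0000) / (10) = 0.8000
  x_4 = (1 - (2)·1.6000 - (2)·-0.4000 - (4)·0.8000) / (9) = -0.5111
Iteration 2:
  x_1 = (7 - (2)·-0.4000 - (3)·0.8000 - (4)·-0.5111) / (10) = 0.7444
  x_2 = (-9 - (-3)·0.7444 - (-1)·0.8000 - (2)·-0.5111) / (8) = -0.6181
  x_3 = (11 - (3)·0.7444 - (-3)·-0.6181 - (3)·-0.5111) / (10) = 0.8446
  x_4 = (1 - (2)·0.7444 - (2)·-0.6181 - (4)·0.8446) / (9) = -0.2923
Residual b − A·x = (-0.5724, -0.3928, -0.6566, -0.0003); ∞-norm = 0.6566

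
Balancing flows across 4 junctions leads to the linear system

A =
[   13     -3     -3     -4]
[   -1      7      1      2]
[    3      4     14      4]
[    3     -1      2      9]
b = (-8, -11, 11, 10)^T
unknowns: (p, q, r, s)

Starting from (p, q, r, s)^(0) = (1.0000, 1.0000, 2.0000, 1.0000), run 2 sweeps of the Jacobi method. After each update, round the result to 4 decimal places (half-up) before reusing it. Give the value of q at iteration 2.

-1.6435

Iteration 1:
  p = (-8 - (-3)·1.0000 - (-3)·2.0000 - (-4)·1.0000) / (13) = 0.3846
  q = (-11 - (-1)·1.0000 - (1)·2.0000 - (2)·1.0000) / (7) = -2.0000
  r = (11 - (3)·1.0000 - (4)·1.0000 - (4)·1.0000) / (14) = 0.0000
  s = (10 - (3)·1.0000 - (-1)·1.0000 - (2)·2.0000) / (9) = 0.4444
Iteration 2:
  p = (-8 - (-3)·-2.0000 - (-3)·0.0000 - (-4)·0.4444) / (13) = -0.9402
  q = (-11 - (-1)·0.3846 - (1)·0.0000 - (2)·0.4444) / (7) = -1.6435
  r = (11 - (3)·0.3846 - (4)·-2.0000 - (4)·0.4444) / (14) = 1.1478
  s = (10 - (3)·0.3846 - (-1)·-2.0000 - (2)·0.0000) / (9) = 0.7607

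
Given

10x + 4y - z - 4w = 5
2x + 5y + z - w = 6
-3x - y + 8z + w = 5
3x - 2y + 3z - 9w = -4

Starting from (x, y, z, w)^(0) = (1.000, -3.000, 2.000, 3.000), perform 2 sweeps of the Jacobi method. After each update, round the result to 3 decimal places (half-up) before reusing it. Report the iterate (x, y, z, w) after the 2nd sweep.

Iteration 1:
  x = (5 - (4)·-3.000 - (-1)·2.000 - (-4)·3.000) / (10) = 3.100
  y = (6 - (2)·1.000 - (1)·2.000 - (-1)·3.000) / (5) = 1.000
  z = (5 - (-3)·1.000 - (-1)·-3.000 - (1)·3.000) / (8) = 0.250
  w = (-4 - (3)·1.000 - (-2)·-3.000 - (3)·2.000) / (-9) = 2.111
Iteration 2:
  x = (5 - (4)·1.000 - (-1)·0.250 - (-4)·2.111) / (10) = 0.969
  y = (6 - (2)·3.100 - (1)·0.250 - (-1)·2.111) / (5) = 0.332
  z = (5 - (-3)·3.100 - (-1)·1.000 - (1)·2.111) / (8) = 1.649
  w = (-4 - (3)·3.100 - (-2)·1.000 - (3)·0.250) / (-9) = 1.339

(0.969, 0.332, 1.649, 1.339)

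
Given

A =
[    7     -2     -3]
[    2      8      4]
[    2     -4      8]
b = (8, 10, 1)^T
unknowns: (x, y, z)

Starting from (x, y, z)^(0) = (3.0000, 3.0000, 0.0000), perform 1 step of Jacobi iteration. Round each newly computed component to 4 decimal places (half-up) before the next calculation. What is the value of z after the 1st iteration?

Iteration 1:
  x = (8 - (-2)·3.0000 - (-3)·0.0000) / (7) = 2.0000
  y = (10 - (2)·3.0000 - (4)·0.0000) / (8) = 0.5000
  z = (1 - (2)·3.0000 - (-4)·3.0000) / (8) = 0.8750

0.8750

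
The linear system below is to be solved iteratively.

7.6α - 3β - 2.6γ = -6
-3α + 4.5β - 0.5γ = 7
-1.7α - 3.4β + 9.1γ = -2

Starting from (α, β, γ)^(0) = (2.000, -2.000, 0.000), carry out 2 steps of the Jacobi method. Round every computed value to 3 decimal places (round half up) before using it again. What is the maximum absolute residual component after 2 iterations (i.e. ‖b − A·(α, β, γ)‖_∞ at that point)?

5.760

Iteration 1:
  α = (-6 - (-3)·-2.000 - (-2.6)·0.000) / (7.6) = -1.579
  β = (7 - (-3)·2.000 - (-0.5)·0.000) / (4.5) = 2.889
  γ = (-2 - (-1.7)·2.000 - (-3.4)·-2.000) / (9.1) = -0.593
Iteration 2:
  α = (-6 - (-3)·2.889 - (-2.6)·-0.593) / (7.6) = 0.148
  β = (7 - (-3)·-1.579 - (-0.5)·-0.593) / (4.5) = 0.437
  γ = (-2 - (-1.7)·-1.579 - (-3.4)·2.889) / (9.1) = 0.565
Residual b − A·x = (-4.345, 5.760, -5.404); ∞-norm = 5.760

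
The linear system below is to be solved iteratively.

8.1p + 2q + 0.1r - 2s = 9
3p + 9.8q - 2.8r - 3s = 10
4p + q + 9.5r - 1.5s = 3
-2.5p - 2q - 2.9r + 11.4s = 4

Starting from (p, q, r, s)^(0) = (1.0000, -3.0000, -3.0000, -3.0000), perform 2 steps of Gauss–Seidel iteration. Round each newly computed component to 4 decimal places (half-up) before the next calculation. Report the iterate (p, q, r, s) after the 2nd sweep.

Iteration 1:
  p = (9 - (2)·-3.0000 - (0.1)·-3.0000 - (-2)·-3.0000) / (8.1) = 1.1481
  q = (10 - (3)·1.1481 - (-2.8)·-3.0000 - (-3)·-3.0000) / (9.8) = -1.1066
  r = (3 - (4)·1.1481 - (1)·-1.1066 - (-1.5)·-3.0000) / (9.5) = -0.5248
  s = (4 - (-2.5)·1.1481 - (-2)·-1.1066 - (-2.9)·-0.5248) / (11.4) = 0.2750
Iteration 2:
  p = (9 - (2)·-1.1066 - (0.1)·-0.5248 - (-2)·0.2750) / (8.1) = 1.4587
  q = (10 - (3)·1.4587 - (-2.8)·-0.5248 - (-3)·0.2750) / (9.8) = 0.5081
  r = (3 - (4)·1.4587 - (1)·0.5081 - (-1.5)·0.2750) / (9.5) = -0.3085
  s = (4 - (-2.5)·1.4587 - (-2)·0.5081 - (-2.9)·-0.3085) / (11.4) = 0.6814

(1.4587, 0.5081, -0.3085, 0.6814)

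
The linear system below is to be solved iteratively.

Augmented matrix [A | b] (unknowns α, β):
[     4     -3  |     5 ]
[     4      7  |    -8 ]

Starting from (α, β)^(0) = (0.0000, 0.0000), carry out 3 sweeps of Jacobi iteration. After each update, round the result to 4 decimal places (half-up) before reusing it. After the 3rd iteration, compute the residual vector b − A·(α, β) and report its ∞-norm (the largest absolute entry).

Iteration 1:
  α = (5 - (-3)·0.0000) / (4) = 1.2500
  β = (-8 - (4)·0.0000) / (7) = -1.1429
Iteration 2:
  α = (5 - (-3)·-1.1429) / (4) = 0.3928
  β = (-8 - (4)·1.2500) / (7) = -1.8571
Iteration 3:
  α = (5 - (-3)·-1.8571) / (4) = -0.1428
  β = (-8 - (4)·0.3928) / (7) = -1.3673
Residual b − A·x = (1.4693, 2.1423); ∞-norm = 2.1423

2.1423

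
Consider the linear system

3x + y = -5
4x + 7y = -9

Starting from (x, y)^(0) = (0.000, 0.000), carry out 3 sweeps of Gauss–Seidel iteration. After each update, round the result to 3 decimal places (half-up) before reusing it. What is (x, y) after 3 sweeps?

Iteration 1:
  x = (-5 - (1)·0.000) / (3) = -1.667
  y = (-9 - (4)·-1.667) / (7) = -0.333
Iteration 2:
  x = (-5 - (1)·-0.333) / (3) = -1.556
  y = (-9 - (4)·-1.556) / (7) = -0.397
Iteration 3:
  x = (-5 - (1)·-0.397) / (3) = -1.534
  y = (-9 - (4)·-1.534) / (7) = -0.409

(-1.534, -0.409)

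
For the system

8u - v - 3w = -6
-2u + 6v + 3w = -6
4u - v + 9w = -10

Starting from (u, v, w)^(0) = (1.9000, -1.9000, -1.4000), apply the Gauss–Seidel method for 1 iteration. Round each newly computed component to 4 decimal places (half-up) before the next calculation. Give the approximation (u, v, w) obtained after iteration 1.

(-1.5125, -0.8042, -0.5282)

Iteration 1:
  u = (-6 - (-1)·-1.9000 - (-3)·-1.4000) / (8) = -1.5125
  v = (-6 - (-2)·-1.5125 - (3)·-1.4000) / (6) = -0.8042
  w = (-10 - (4)·-1.5125 - (-1)·-0.8042) / (9) = -0.5282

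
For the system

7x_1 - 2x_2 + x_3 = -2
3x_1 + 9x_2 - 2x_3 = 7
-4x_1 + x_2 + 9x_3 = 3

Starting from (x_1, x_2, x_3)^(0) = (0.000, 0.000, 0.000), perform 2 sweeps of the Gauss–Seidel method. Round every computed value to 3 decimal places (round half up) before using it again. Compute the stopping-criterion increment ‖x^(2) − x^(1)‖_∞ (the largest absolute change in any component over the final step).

Iteration 1:
  x_1 = (-2 - (-2)·0.000 - (1)·0.000) / (7) = -0.286
  x_2 = (7 - (3)·-0.286 - (-2)·0.000) / (9) = 0.873
  x_3 = (3 - (-4)·-0.286 - (1)·0.873) / (9) = 0.109
Iteration 2:
  x_1 = (-2 - (-2)·0.873 - (1)·0.109) / (7) = -0.052
  x_2 = (7 - (3)·-0.052 - (-2)·0.109) / (9) = 0.819
  x_3 = (3 - (-4)·-0.052 - (1)·0.819) / (9) = 0.219
Change: (0.234, -0.054, 0.110) → max |·| = 0.234

0.234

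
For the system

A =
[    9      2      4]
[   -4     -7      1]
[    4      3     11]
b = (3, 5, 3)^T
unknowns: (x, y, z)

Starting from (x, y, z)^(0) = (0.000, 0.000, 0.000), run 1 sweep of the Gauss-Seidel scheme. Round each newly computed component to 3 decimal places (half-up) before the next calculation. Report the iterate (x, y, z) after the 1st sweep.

(0.333, -0.905, 0.398)

Iteration 1:
  x = (3 - (2)·0.000 - (4)·0.000) / (9) = 0.333
  y = (5 - (-4)·0.333 - (1)·0.000) / (-7) = -0.905
  z = (3 - (4)·0.333 - (3)·-0.905) / (11) = 0.398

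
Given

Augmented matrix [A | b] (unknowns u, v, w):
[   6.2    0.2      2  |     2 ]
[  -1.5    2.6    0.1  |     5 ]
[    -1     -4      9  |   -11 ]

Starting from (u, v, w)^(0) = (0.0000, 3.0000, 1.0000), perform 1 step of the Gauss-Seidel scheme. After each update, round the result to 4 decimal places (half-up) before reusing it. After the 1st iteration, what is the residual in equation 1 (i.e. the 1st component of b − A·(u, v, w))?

3.0748

Iteration 1:
  u = (2 - (0.2)·3.0000 - (2)·1.0000) / (6.2) = -0.0968
  v = (5 - (-1.5)·-0.0968 - (0.1)·1.0000) / (2.6) = 1.8288
  w = (-11 - (-1)·-0.0968 - (-4)·1.8288) / (9) = -0.4202
Residual b − A·x = (3.0748, 0.1419, 0.0002)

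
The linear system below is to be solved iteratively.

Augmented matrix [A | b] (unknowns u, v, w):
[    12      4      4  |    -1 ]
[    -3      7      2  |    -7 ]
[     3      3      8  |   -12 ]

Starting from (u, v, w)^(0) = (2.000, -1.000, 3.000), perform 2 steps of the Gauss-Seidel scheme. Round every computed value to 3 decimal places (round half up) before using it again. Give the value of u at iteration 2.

Iteration 1:
  u = (-1 - (4)·-1.000 - (4)·3.000) / (12) = -0.750
  v = (-7 - (-3)·-0.750 - (2)·3.000) / (7) = -2.179
  w = (-12 - (3)·-0.750 - (3)·-2.179) / (8) = -0.402
Iteration 2:
  u = (-1 - (4)·-2.179 - (4)·-0.402) / (12) = 0.777
  v = (-7 - (-3)·0.777 - (2)·-0.402) / (7) = -0.552
  w = (-12 - (3)·0.777 - (3)·-0.552) / (8) = -1.584

0.777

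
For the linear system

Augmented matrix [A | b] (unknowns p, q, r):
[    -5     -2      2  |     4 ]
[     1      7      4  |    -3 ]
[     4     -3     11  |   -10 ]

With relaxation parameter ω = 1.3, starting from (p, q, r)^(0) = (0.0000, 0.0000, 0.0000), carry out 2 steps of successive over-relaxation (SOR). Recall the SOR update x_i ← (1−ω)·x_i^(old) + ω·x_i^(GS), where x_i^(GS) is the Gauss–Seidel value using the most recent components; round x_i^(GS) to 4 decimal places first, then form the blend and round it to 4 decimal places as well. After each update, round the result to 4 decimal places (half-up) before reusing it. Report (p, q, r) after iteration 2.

(-0.9647, 0.3398, -0.3595)

Iteration 1:
  p: GS value = (4 - (-2)·0.0000 - (2)·0.0000) / (-5) = -0.8000;  p ← (1−ω)·0.0000 + ω·-0.8000 = -1.0400
  q: GS value = (-3 - (1)·-1.0400 - (4)·0.0000) / (7) = -0.2800;  q ← (1−ω)·0.0000 + ω·-0.2800 = -0.3640
  r: GS value = (-10 - (4)·-1.0400 - (-3)·-0.3640) / (11) = -0.6302;  r ← (1−ω)·0.0000 + ω·-0.6302 = -0.8193
Iteration 2:
  p: GS value = (4 - (-2)·-0.3640 - (2)·-0.8193) / (-5) = -0.9821;  p ← (1−ω)·-1.0400 + ω·-0.9821 = -0.9647
  q: GS value = (-3 - (1)·-0.9647 - (4)·-0.8193) / (7) = 0.1774;  q ← (1−ω)·-0.3640 + ω·0.1774 = 0.3398
  r: GS value = (-10 - (4)·-0.9647 - (-3)·0.3398) / (11) = -0.4656;  r ← (1−ω)·-0.8193 + ω·-0.4656 = -0.3595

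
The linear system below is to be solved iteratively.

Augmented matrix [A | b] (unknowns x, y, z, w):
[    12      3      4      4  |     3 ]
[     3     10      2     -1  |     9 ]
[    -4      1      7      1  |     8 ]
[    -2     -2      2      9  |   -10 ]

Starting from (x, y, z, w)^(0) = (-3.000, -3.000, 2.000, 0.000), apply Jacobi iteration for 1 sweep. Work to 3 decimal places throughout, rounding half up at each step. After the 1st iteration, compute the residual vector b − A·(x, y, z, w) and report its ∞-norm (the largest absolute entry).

19.753

Iteration 1:
  x = (3 - (3)·-3.000 - (4)·2.000 - (4)·0.000) / (12) = 0.333
  y = (9 - (3)·-3.000 - (2)·2.000 - (-1)·0.000) / (10) = 1.400
  z = (8 - (-4)·-3.000 - (1)·-3.000 - (1)·0.000) / (7) = -0.143
  w = (-10 - (-2)·-3.000 - (-2)·-3.000 - (2)·2.000) / (9) = -2.889
Residual b − A·x = (6.932, -8.602, 11.822, 19.753); ∞-norm = 19.753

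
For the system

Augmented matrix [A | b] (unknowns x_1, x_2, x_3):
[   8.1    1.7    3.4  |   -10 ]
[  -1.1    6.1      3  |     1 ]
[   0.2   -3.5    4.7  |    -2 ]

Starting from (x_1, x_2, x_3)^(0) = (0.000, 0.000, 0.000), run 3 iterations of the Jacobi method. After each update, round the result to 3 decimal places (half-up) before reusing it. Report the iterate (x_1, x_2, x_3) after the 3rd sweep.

Iteration 1:
  x_1 = (-10 - (1.7)·0.000 - (3.4)·0.000) / (8.1) = -1.235
  x_2 = (1 - (-1.1)·0.000 - (3)·0.000) / (6.1) = 0.164
  x_3 = (-2 - (0.2)·0.000 - (-3.5)·0.000) / (4.7) = -0.426
Iteration 2:
  x_1 = (-10 - (1.7)·0.164 - (3.4)·-0.426) / (8.1) = -1.090
  x_2 = (1 - (-1.1)·-1.235 - (3)·-0.426) / (6.1) = 0.151
  x_3 = (-2 - (0.2)·-1.235 - (-3.5)·0.164) / (4.7) = -0.251
Iteration 3:
  x_1 = (-10 - (1.7)·0.151 - (3.4)·-0.251) / (8.1) = -1.161
  x_2 = (1 - (-1.1)·-1.090 - (3)·-0.251) / (6.1) = 0.091
  x_3 = (-2 - (0.2)·-1.090 - (-3.5)·0.151) / (4.7) = -0.267

(-1.161, 0.091, -0.267)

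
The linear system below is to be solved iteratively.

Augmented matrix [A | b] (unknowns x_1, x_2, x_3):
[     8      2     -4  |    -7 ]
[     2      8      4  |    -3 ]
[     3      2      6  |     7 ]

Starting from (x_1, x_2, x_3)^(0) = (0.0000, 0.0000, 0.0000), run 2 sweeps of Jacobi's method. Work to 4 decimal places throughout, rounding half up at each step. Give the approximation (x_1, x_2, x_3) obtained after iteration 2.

Iteration 1:
  x_1 = (-7 - (2)·0.0000 - (-4)·0.0000) / (8) = -0.8750
  x_2 = (-3 - (2)·0.0000 - (4)·0.0000) / (8) = -0.3750
  x_3 = (7 - (3)·0.0000 - (2)·0.0000) / (6) = 1.1667
Iteration 2:
  x_1 = (-7 - (2)·-0.3750 - (-4)·1.1667) / (8) = -0.1979
  x_2 = (-3 - (2)·-0.8750 - (4)·1.1667) / (8) = -0.7396
  x_3 = (7 - (3)·-0.8750 - (2)·-0.3750) / (6) = 1.7292

(-0.1979, -0.7396, 1.7292)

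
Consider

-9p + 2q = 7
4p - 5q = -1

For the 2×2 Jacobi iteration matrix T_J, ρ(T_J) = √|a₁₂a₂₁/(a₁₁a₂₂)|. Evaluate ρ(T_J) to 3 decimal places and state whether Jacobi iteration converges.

0.422

a₁₂a₂₁/(a₁₁a₂₂) = (2)·(4) / ((-9)·(-5)) = 0.177778
ρ = √|0.177778| = √0.177778 = 0.422
ρ < 1, so Jacobi converges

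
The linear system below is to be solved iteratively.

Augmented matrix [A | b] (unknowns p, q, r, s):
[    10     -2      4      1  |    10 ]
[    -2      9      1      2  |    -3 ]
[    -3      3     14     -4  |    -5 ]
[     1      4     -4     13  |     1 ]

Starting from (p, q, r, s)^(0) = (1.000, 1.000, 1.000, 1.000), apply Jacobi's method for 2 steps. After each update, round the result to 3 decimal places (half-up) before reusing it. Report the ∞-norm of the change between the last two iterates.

Iteration 1:
  p = (10 - (-2)·1.000 - (4)·1.000 - (1)·1.000) / (10) = 0.700
  q = (-3 - (-2)·1.000 - (1)·1.000 - (2)·1.000) / (9) = -0.444
  r = (-5 - (-3)·1.000 - (3)·1.000 - (-4)·1.000) / (14) = -0.071
  s = (1 - (1)·1.000 - (4)·1.000 - (-4)·1.000) / (13) = 0.000
Iteration 2:
  p = (10 - (-2)·-0.444 - (4)·-0.071 - (1)·0.000) / (10) = 0.940
  q = (-3 - (-2)·0.700 - (1)·-0.071 - (2)·0.000) / (9) = -0.170
  r = (-5 - (-3)·0.700 - (3)·-0.444 - (-4)·0.000) / (14) = -0.112
  s = (1 - (1)·0.700 - (4)·-0.444 - (-4)·-0.071) / (13) = 0.138
Change: (0.240, 0.274, -0.041, 0.138) → max |·| = 0.274

0.274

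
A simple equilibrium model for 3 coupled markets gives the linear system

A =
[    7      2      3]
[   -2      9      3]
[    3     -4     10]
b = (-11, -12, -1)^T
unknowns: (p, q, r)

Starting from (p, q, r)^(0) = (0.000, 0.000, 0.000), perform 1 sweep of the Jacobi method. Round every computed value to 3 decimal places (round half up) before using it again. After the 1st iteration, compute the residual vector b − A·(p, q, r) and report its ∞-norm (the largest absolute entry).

2.963

Iteration 1:
  p = (-11 - (2)·0.000 - (3)·0.000) / (7) = -1.571
  q = (-12 - (-2)·0.000 - (3)·0.000) / (9) = -1.333
  r = (-1 - (3)·0.000 - (-4)·0.000) / (10) = -0.100
Residual b − A·x = (2.963, -2.845, -0.619); ∞-norm = 2.963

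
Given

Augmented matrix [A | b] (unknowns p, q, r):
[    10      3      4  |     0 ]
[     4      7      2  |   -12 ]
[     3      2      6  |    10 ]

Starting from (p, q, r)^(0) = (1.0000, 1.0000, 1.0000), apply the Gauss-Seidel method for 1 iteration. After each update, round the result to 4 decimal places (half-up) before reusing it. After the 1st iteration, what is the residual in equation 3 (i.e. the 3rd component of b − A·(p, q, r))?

Iteration 1:
  p = (0 - (3)·1.0000 - (4)·1.0000) / (10) = -0.7000
  q = (-12 - (4)·-0.7000 - (2)·1.0000) / (7) = -1.6000
  r = (10 - (3)·-0.7000 - (2)·-1.6000) / (6) = 2.5500
Residual b − A·x = (1.6000, -3.1000, 0.0000)

0.0000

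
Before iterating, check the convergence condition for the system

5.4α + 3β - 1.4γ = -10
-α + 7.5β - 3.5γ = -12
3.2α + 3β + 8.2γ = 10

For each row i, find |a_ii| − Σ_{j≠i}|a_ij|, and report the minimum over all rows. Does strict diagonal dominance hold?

row 1: |5.4| − (3+1.4) = 1
row 2: |7.5| − (1+3.5) = 3
row 3: |8.2| − (3.2+3) = 2
minimum over rows = 1 → strictly diagonally dominant (convergence guaranteed)

1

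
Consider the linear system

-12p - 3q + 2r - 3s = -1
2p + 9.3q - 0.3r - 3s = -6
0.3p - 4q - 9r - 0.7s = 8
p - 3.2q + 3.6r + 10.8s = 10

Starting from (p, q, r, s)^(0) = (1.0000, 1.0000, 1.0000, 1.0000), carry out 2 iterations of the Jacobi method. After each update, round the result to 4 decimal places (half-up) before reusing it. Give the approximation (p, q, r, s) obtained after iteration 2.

(-0.2190, -0.3790, -0.7345, 1.2586)

Iteration 1:
  p = (-1 - (-3)·1.0000 - (2)·1.0000 - (-3)·1.0000) / (-12) = -0.2500
  q = (-6 - (2)·1.0000 - (-0.3)·1.0000 - (-3)·1.0000) / (9.3) = -0.5054
  r = (8 - (0.3)·1.0000 - (-4)·1.0000 - (-0.7)·1.0000) / (-9) = -1.3778
  s = (10 - (1)·1.0000 - (-3.2)·1.0000 - (3.6)·1.0000) / (10.8) = 0.7963
Iteration 2:
  p = (-1 - (-3)·-0.5054 - (2)·-1.3778 - (-3)·0.7963) / (-12) = -0.2190
  q = (-6 - (2)·-0.2500 - (-0.3)·-1.3778 - (-3)·0.7963) / (9.3) = -0.3790
  r = (8 - (0.3)·-0.2500 - (-4)·-0.5054 - (-0.7)·0.7963) / (-9) = -0.7345
  s = (10 - (1)·-0.2500 - (-3.2)·-0.5054 - (3.6)·-1.3778) / (10.8) = 1.2586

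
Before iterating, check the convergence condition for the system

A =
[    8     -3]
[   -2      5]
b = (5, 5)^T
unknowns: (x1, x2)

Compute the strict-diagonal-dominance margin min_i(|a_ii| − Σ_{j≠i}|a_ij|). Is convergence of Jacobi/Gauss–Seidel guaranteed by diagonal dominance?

3

row 1: |8| − (3) = 5
row 2: |5| − (2) = 3
minimum over rows = 3 → strictly diagonally dominant (convergence guaranteed)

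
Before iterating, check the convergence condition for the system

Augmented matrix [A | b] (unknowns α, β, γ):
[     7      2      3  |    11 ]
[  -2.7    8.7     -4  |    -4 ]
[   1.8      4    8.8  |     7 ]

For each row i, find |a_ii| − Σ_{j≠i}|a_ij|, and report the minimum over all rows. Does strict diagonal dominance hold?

row 1: |7| − (2+3) = 2
row 2: |8.7| − (2.7+4) = 2
row 3: |8.8| − (1.8+4) = 3
minimum over rows = 2 → strictly diagonally dominant (convergence guaranteed)

2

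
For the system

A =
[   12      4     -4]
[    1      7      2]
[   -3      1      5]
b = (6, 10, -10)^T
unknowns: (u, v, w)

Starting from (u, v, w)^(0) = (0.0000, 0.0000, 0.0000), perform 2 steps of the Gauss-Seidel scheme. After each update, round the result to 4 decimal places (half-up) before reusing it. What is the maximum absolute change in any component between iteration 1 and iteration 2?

1.1095

Iteration 1:
  u = (6 - (4)·0.0000 - (-4)·0.0000) / (12) = 0.5000
  v = (10 - (1)·0.5000 - (2)·0.0000) / (7) = 1.3571
  w = (-10 - (-3)·0.5000 - (1)·1.3571) / (5) = -1.9714
Iteration 2:
  u = (6 - (4)·1.3571 - (-4)·-1.9714) / (12) = -0.6095
  v = (10 - (1)·-0.6095 - (2)·-1.9714) / (7) = 2.0789
  w = (-10 - (-3)·-0.6095 - (1)·2.0789) / (5) = -2.7815
Change: (-1.1095, 0.7218, -0.8101) → max |·| = 1.1095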